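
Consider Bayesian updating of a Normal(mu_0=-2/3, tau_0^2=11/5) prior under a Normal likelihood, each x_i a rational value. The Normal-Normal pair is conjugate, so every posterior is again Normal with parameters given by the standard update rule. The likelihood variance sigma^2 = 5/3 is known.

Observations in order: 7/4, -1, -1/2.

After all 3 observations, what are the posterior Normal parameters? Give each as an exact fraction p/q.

obs 1: x=7/4 → posterior Normal(17/24, 55/58)
obs 2: x=-1 → posterior Normal(97/1092, 55/91)
obs 3: x=-1/2 → posterior Normal(-101/1488, 55/124)

mu_0=-101/1488, tau_0^2=55/124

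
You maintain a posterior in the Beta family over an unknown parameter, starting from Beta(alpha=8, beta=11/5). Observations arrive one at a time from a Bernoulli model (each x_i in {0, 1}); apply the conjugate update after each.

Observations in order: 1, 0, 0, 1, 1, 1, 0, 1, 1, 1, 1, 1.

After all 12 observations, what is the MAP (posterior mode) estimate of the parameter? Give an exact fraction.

obs 1: x=1 → posterior Beta(9, 11/5)
obs 2: x=0 → posterior Beta(9, 16/5)
obs 3: x=0 → posterior Beta(9, 21/5)
obs 4: x=1 → posterior Beta(10, 21/5)
obs 5: x=1 → posterior Beta(11, 21/5)
obs 6: x=1 → posterior Beta(12, 21/5)
obs 7: x=0 → posterior Beta(12, 26/5)
obs 8: x=1 → posterior Beta(13, 26/5)
obs 9: x=1 → posterior Beta(14, 26/5)
obs 10: x=1 → posterior Beta(15, 26/5)
obs 11: x=1 → posterior Beta(16, 26/5)
obs 12: x=1 → posterior Beta(17, 26/5)

80/101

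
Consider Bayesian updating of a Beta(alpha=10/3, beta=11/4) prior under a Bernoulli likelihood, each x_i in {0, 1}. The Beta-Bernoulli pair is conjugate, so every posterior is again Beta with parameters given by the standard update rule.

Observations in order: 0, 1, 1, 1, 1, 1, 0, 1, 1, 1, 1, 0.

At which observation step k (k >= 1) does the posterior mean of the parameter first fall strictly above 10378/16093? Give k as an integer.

obs 1: x=0 → posterior Beta(10/3, 15/4)
obs 2: x=1 → posterior Beta(13/3, 15/4)
obs 3: x=1 → posterior Beta(16/3, 15/4)
obs 4: x=1 → posterior Beta(19/3, 15/4)
obs 5: x=1 → posterior Beta(22/3, 15/4)
obs 6: x=1 → posterior Beta(25/3, 15/4)
obs 7: x=0 → posterior Beta(25/3, 19/4)
obs 8: x=1 → posterior Beta(28/3, 19/4)
obs 9: x=1 → posterior Beta(31/3, 19/4)
obs 10: x=1 → posterior Beta(34/3, 19/4)
obs 11: x=1 → posterior Beta(37/3, 19/4)
obs 12: x=0 → posterior Beta(37/3, 23/4)

k = 5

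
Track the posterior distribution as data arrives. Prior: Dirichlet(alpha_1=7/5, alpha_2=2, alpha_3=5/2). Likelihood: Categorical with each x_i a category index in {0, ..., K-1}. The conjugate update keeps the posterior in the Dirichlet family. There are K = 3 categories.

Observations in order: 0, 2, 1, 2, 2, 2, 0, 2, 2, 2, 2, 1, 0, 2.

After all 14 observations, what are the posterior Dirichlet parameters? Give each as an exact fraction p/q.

alpha_1=22/5, alpha_2=4, alpha_3=23/2

obs 1: x=0 → posterior Dirichlet(12/5, 2, 5/2)
obs 2: x=2 → posterior Dirichlet(12/5, 2, 7/2)
obs 3: x=1 → posterior Dirichlet(12/5, 3, 7/2)
obs 4: x=2 → posterior Dirichlet(12/5, 3, 9/2)
obs 5: x=2 → posterior Dirichlet(12/5, 3, 11/2)
obs 6: x=2 → posterior Dirichlet(12/5, 3, 13/2)
obs 7: x=0 → posterior Dirichlet(17/5, 3, 13/2)
obs 8: x=2 → posterior Dirichlet(17/5, 3, 15/2)
obs 9: x=2 → posterior Dirichlet(17/5, 3, 17/2)
obs 10: x=2 → posterior Dirichlet(17/5, 3, 19/2)
obs 11: x=2 → posterior Dirichlet(17/5, 3, 21/2)
obs 12: x=1 → posterior Dirichlet(17/5, 4, 21/2)
obs 13: x=0 → posterior Dirichlet(22/5, 4, 21/2)
obs 14: x=2 → posterior Dirichlet(22/5, 4, 23/2)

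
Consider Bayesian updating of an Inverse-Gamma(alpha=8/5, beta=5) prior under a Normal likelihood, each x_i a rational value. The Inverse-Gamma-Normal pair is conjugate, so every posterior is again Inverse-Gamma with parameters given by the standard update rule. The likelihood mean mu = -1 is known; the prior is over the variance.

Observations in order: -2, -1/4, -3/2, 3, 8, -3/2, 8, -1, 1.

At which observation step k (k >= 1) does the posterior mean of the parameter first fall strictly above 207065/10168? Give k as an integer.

obs 1: x=-2 → posterior Inverse-Gamma(21/10, 11/2)
obs 2: x=-1/4 → posterior Inverse-Gamma(13/5, 185/32)
obs 3: x=-3/2 → posterior Inverse-Gamma(31/10, 189/32)
obs 4: x=3 → posterior Inverse-Gamma(18/5, 445/32)
obs 5: x=8 → posterior Inverse-Gamma(41/10, 1741/32)
obs 6: x=-3/2 → posterior Inverse-Gamma(23/5, 1745/32)
obs 7: x=8 → posterior Inverse-Gamma(51/10, 3041/32)
obs 8: x=-1 → posterior Inverse-Gamma(28/5, 3041/32)
obs 9: x=1 → posterior Inverse-Gamma(61/10, 3105/32)

k = 7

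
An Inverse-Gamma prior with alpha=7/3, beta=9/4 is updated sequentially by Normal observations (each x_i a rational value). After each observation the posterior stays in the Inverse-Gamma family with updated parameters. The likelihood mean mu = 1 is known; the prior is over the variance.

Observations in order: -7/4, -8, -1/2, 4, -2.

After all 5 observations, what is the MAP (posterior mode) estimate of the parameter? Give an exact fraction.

777/80

obs 1: x=-7/4 → posterior Inverse-Gamma(17/6, 193/32)
obs 2: x=-8 → posterior Inverse-Gamma(10/3, 1489/32)
obs 3: x=-1/2 → posterior Inverse-Gamma(23/6, 1525/32)
obs 4: x=4 → posterior Inverse-Gamma(13/3, 1669/32)
obs 5: x=-2 → posterior Inverse-Gamma(29/6, 1813/32)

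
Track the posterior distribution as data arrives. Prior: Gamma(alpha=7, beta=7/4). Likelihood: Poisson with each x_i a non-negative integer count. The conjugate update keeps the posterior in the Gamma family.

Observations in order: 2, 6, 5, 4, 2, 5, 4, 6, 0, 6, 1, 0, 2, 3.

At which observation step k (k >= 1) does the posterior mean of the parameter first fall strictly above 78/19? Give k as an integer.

k = 3

obs 1: x=2 → posterior Gamma(9, 11/4)
obs 2: x=6 → posterior Gamma(15, 15/4)
obs 3: x=5 → posterior Gamma(20, 19/4)
obs 4: x=4 → posterior Gamma(24, 23/4)
obs 5: x=2 → posterior Gamma(26, 27/4)
obs 6: x=5 → posterior Gamma(31, 31/4)
obs 7: x=4 → posterior Gamma(35, 35/4)
obs 8: x=6 → posterior Gamma(41, 39/4)
obs 9: x=0 → posterior Gamma(41, 43/4)
obs 10: x=6 → posterior Gamma(47, 47/4)
obs 11: x=1 → posterior Gamma(48, 51/4)
obs 12: x=0 → posterior Gamma(48, 55/4)
obs 13: x=2 → posterior Gamma(50, 59/4)
obs 14: x=3 → posterior Gamma(53, 63/4)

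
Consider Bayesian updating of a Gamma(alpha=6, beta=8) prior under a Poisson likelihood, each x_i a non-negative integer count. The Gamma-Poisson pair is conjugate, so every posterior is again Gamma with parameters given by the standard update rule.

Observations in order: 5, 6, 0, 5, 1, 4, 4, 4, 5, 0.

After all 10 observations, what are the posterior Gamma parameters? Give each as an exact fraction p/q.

alpha=40, beta=18

obs 1: x=5 → posterior Gamma(11, 9)
obs 2: x=6 → posterior Gamma(17, 10)
obs 3: x=0 → posterior Gamma(17, 11)
obs 4: x=5 → posterior Gamma(22, 12)
obs 5: x=1 → posterior Gamma(23, 13)
obs 6: x=4 → posterior Gamma(27, 14)
obs 7: x=4 → posterior Gamma(31, 15)
obs 8: x=4 → posterior Gamma(35, 16)
obs 9: x=5 → posterior Gamma(40, 17)
obs 10: x=0 → posterior Gamma(40, 18)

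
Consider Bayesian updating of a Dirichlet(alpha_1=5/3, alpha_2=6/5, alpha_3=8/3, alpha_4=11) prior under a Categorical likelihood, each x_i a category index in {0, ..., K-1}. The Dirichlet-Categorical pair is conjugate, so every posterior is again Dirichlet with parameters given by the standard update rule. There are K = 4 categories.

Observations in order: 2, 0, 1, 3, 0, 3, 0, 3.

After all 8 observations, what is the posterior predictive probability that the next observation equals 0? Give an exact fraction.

obs 1: x=2 → posterior Dirichlet(5/3, 6/5, 11/3, 11)
obs 2: x=0 → posterior Dirichlet(8/3, 6/5, 11/3, 11)
obs 3: x=1 → posterior Dirichlet(8/3, 11/5, 11/3, 11)
obs 4: x=3 → posterior Dirichlet(8/3, 11/5, 11/3, 12)
obs 5: x=0 → posterior Dirichlet(11/3, 11/5, 11/3, 12)
obs 6: x=3 → posterior Dirichlet(11/3, 11/5, 11/3, 13)
obs 7: x=0 → posterior Dirichlet(14/3, 11/5, 11/3, 13)
obs 8: x=3 → posterior Dirichlet(14/3, 11/5, 11/3, 14)

35/184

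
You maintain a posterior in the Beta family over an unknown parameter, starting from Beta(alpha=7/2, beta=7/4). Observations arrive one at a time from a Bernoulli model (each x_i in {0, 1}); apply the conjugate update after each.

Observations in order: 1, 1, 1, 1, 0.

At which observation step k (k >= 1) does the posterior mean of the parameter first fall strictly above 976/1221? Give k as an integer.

obs 1: x=1 → posterior Beta(9/2, 7/4)
obs 2: x=1 → posterior Beta(11/2, 7/4)
obs 3: x=1 → posterior Beta(13/2, 7/4)
obs 4: x=1 → posterior Beta(15/2, 7/4)
obs 5: x=0 → posterior Beta(15/2, 11/4)

k = 4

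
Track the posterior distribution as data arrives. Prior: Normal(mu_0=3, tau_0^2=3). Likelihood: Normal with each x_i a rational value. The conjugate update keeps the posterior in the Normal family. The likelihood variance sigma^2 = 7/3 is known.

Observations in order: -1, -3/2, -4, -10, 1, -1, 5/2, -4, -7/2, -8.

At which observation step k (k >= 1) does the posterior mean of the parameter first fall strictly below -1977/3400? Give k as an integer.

obs 1: x=-1 → posterior Normal(3/4, 21/16)
obs 2: x=-3/2 → posterior Normal(-3/50, 21/25)
obs 3: x=-4 → posterior Normal(-75/68, 21/34)
obs 4: x=-10 → posterior Normal(-255/86, 21/43)
obs 5: x=1 → posterior Normal(-237/104, 21/52)
obs 6: x=-1 → posterior Normal(-255/122, 21/61)
obs 7: x=5/2 → posterior Normal(-3/2, 3/10)
obs 8: x=-4 → posterior Normal(-141/79, 21/79)
obs 9: x=-7/2 → posterior Normal(-345/176, 21/88)
obs 10: x=-8 → posterior Normal(-489/194, 21/97)

k = 3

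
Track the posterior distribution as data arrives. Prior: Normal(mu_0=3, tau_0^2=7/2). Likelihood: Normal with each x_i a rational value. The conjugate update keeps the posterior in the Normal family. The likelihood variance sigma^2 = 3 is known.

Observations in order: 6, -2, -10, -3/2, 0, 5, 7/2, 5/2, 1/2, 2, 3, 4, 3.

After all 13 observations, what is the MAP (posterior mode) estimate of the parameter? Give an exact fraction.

obs 1: x=6 → posterior Normal(60/13, 21/13)
obs 2: x=-2 → posterior Normal(23/10, 21/20)
obs 3: x=-10 → posterior Normal(-8/9, 7/9)
obs 4: x=-3/2 → posterior Normal(-69/68, 21/34)
obs 5: x=0 → posterior Normal(-69/82, 21/41)
obs 6: x=5 → posterior Normal(1/96, 7/16)
obs 7: x=7/2 → posterior Normal(5/11, 21/55)
obs 8: x=5/2 → posterior Normal(85/124, 21/62)
obs 9: x=1/2 → posterior Normal(2/3, 7/23)
obs 10: x=2 → posterior Normal(15/19, 21/76)
obs 11: x=3 → posterior Normal(81/83, 21/83)
obs 12: x=4 → posterior Normal(109/90, 7/30)
obs 13: x=3 → posterior Normal(130/97, 21/97)

130/97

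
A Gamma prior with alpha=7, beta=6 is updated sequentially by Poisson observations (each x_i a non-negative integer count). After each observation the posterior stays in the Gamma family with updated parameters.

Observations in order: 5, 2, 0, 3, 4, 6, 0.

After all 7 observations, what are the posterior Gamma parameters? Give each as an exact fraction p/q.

alpha=27, beta=13

obs 1: x=5 → posterior Gamma(12, 7)
obs 2: x=2 → posterior Gamma(14, 8)
obs 3: x=0 → posterior Gamma(14, 9)
obs 4: x=3 → posterior Gamma(17, 10)
obs 5: x=4 → posterior Gamma(21, 11)
obs 6: x=6 → posterior Gamma(27, 12)
obs 7: x=0 → posterior Gamma(27, 13)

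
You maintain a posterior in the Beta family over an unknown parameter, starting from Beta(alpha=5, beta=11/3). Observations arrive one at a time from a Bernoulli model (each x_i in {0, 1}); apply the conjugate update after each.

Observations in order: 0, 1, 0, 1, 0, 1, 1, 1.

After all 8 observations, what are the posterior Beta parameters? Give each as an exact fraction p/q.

alpha=10, beta=20/3

obs 1: x=0 → posterior Beta(5, 14/3)
obs 2: x=1 → posterior Beta(6, 14/3)
obs 3: x=0 → posterior Beta(6, 17/3)
obs 4: x=1 → posterior Beta(7, 17/3)
obs 5: x=0 → posterior Beta(7, 20/3)
obs 6: x=1 → posterior Beta(8, 20/3)
obs 7: x=1 → posterior Beta(9, 20/3)
obs 8: x=1 → posterior Beta(10, 20/3)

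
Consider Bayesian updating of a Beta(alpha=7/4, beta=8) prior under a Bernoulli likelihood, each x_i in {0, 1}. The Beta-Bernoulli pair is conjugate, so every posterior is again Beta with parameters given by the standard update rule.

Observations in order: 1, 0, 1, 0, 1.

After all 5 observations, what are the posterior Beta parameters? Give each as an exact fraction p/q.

alpha=19/4, beta=10

obs 1: x=1 → posterior Beta(11/4, 8)
obs 2: x=0 → posterior Beta(11/4, 9)
obs 3: x=1 → posterior Beta(15/4, 9)
obs 4: x=0 → posterior Beta(15/4, 10)
obs 5: x=1 → posterior Beta(19/4, 10)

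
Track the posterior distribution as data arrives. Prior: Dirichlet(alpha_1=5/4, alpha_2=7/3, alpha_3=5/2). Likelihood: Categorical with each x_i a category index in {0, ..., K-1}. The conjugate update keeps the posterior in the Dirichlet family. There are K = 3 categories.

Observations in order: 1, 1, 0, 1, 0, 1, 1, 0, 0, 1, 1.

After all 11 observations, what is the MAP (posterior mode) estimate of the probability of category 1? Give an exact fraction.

100/169

obs 1: x=1 → posterior Dirichlet(5/4, 10/3, 5/2)
obs 2: x=1 → posterior Dirichlet(5/4, 13/3, 5/2)
obs 3: x=0 → posterior Dirichlet(9/4, 13/3, 5/2)
obs 4: x=1 → posterior Dirichlet(9/4, 16/3, 5/2)
obs 5: x=0 → posterior Dirichlet(13/4, 16/3, 5/2)
obs 6: x=1 → posterior Dirichlet(13/4, 19/3, 5/2)
obs 7: x=1 → posterior Dirichlet(13/4, 22/3, 5/2)
obs 8: x=0 → posterior Dirichlet(17/4, 22/3, 5/2)
obs 9: x=0 → posterior Dirichlet(21/4, 22/3, 5/2)
obs 10: x=1 → posterior Dirichlet(21/4, 25/3, 5/2)
obs 11: x=1 → posterior Dirichlet(21/4, 28/3, 5/2)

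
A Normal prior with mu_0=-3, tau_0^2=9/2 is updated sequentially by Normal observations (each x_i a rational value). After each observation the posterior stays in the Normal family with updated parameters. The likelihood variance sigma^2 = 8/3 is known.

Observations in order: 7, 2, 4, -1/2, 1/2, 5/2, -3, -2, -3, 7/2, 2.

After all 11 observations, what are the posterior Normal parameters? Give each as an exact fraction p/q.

mu_0=303/313, tau_0^2=72/313

obs 1: x=7 → posterior Normal(141/43, 72/43)
obs 2: x=2 → posterior Normal(39/14, 36/35)
obs 3: x=4 → posterior Normal(303/97, 72/97)
obs 4: x=-1/2 → posterior Normal(579/248, 18/31)
obs 5: x=1/2 → posterior Normal(303/151, 72/151)
obs 6: x=5/2 → posterior Normal(741/356, 36/89)
obs 7: x=-3 → posterior Normal(579/410, 72/205)
obs 8: x=-2 → posterior Normal(471/464, 9/29)
obs 9: x=-3 → posterior Normal(309/518, 72/259)
obs 10: x=7/2 → posterior Normal(249/286, 36/143)
obs 11: x=2 → posterior Normal(303/313, 72/313)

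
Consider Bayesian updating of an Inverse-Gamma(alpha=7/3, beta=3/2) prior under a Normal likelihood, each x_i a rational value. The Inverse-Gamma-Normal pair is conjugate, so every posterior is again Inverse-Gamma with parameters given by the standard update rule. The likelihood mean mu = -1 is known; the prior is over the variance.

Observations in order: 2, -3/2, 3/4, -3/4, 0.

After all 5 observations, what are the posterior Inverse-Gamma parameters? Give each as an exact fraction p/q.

alpha=29/6, beta=131/16

obs 1: x=2 → posterior Inverse-Gamma(17/6, 6)
obs 2: x=-3/2 → posterior Inverse-Gamma(10/3, 49/8)
obs 3: x=3/4 → posterior Inverse-Gamma(23/6, 245/32)
obs 4: x=-3/4 → posterior Inverse-Gamma(13/3, 123/16)
obs 5: x=0 → posterior Inverse-Gamma(29/6, 131/16)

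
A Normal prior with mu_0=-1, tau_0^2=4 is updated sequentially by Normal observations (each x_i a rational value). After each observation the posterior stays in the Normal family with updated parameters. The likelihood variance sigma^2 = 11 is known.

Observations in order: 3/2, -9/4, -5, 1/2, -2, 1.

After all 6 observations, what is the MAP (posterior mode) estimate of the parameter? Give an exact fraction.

obs 1: x=3/2 → posterior Normal(-1/3, 44/15)
obs 2: x=-9/4 → posterior Normal(-14/19, 44/19)
obs 3: x=-5 → posterior Normal(-34/23, 44/23)
obs 4: x=1/2 → posterior Normal(-32/27, 44/27)
obs 5: x=-2 → posterior Normal(-40/31, 44/31)
obs 6: x=1 → posterior Normal(-36/35, 44/35)

-36/35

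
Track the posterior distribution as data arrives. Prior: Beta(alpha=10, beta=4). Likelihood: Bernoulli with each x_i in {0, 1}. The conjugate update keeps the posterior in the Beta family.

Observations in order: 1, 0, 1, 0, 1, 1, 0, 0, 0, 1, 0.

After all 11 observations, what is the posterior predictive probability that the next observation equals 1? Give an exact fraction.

obs 1: x=1 → posterior Beta(11, 4)
obs 2: x=0 → posterior Beta(11, 5)
obs 3: x=1 → posterior Beta(12, 5)
obs 4: x=0 → posterior Beta(12, 6)
obs 5: x=1 → posterior Beta(13, 6)
obs 6: x=1 → posterior Beta(14, 6)
obs 7: x=0 → posterior Beta(14, 7)
obs 8: x=0 → posterior Beta(14, 8)
obs 9: x=0 → posterior Beta(14, 9)
obs 10: x=1 → posterior Beta(15, 9)
obs 11: x=0 → posterior Beta(15, 10)

3/5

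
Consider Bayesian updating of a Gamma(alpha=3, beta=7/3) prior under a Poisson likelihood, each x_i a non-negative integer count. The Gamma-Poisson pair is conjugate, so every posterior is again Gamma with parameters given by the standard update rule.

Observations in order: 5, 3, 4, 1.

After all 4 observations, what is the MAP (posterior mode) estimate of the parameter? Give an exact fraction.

obs 1: x=5 → posterior Gamma(8, 10/3)
obs 2: x=3 → posterior Gamma(11, 13/3)
obs 3: x=4 → posterior Gamma(15, 16/3)
obs 4: x=1 → posterior Gamma(16, 19/3)

45/19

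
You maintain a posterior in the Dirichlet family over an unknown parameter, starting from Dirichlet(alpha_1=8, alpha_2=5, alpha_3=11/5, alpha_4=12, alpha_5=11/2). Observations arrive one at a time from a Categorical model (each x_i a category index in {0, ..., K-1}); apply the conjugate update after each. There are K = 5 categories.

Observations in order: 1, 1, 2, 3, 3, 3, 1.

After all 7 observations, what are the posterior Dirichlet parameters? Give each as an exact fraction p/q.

alpha_1=8, alpha_2=8, alpha_3=16/5, alpha_4=15, alpha_5=11/2

obs 1: x=1 → posterior Dirichlet(8, 6, 11/5, 12, 11/2)
obs 2: x=1 → posterior Dirichlet(8, 7, 11/5, 12, 11/2)
obs 3: x=2 → posterior Dirichlet(8, 7, 16/5, 12, 11/2)
obs 4: x=3 → posterior Dirichlet(8, 7, 16/5, 13, 11/2)
obs 5: x=3 → posterior Dirichlet(8, 7, 16/5, 14, 11/2)
obs 6: x=3 → posterior Dirichlet(8, 7, 16/5, 15, 11/2)
obs 7: x=1 → posterior Dirichlet(8, 8, 16/5, 15, 11/2)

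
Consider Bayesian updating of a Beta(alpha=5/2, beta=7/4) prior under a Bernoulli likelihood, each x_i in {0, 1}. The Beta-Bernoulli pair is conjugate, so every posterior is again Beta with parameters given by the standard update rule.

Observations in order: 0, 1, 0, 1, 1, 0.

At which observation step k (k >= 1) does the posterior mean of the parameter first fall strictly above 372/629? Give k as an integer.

obs 1: x=0 → posterior Beta(5/2, 11/4)
obs 2: x=1 → posterior Beta(7/2, 11/4)
obs 3: x=0 → posterior Beta(7/2, 15/4)
obs 4: x=1 → posterior Beta(9/2, 15/4)
obs 5: x=1 → posterior Beta(11/2, 15/4)
obs 6: x=0 → posterior Beta(11/2, 19/4)

k = 5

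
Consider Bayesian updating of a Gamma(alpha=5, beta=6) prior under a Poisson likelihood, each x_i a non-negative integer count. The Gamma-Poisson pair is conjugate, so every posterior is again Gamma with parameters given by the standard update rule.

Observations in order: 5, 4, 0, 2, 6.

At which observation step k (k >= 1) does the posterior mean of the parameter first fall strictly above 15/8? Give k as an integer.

obs 1: x=5 → posterior Gamma(10, 7)
obs 2: x=4 → posterior Gamma(14, 8)
obs 3: x=0 → posterior Gamma(14, 9)
obs 4: x=2 → posterior Gamma(16, 10)
obs 5: x=6 → posterior Gamma(22, 11)

k = 5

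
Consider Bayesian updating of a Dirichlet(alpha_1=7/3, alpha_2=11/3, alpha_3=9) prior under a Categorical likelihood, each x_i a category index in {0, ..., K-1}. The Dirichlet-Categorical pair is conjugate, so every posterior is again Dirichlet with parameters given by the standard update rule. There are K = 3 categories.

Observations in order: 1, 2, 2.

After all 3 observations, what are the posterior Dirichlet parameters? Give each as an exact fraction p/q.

alpha_1=7/3, alpha_2=14/3, alpha_3=11

obs 1: x=1 → posterior Dirichlet(7/3, 14/3, 9)
obs 2: x=2 → posterior Dirichlet(7/3, 14/3, 10)
obs 3: x=2 → posterior Dirichlet(7/3, 14/3, 11)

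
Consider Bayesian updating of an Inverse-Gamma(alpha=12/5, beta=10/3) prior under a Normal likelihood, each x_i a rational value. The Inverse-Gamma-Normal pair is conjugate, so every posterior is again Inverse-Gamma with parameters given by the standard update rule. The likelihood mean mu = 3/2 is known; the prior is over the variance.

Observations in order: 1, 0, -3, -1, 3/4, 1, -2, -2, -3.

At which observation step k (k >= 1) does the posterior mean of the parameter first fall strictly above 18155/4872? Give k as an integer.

obs 1: x=1 → posterior Inverse-Gamma(29/10, 83/24)
obs 2: x=0 → posterior Inverse-Gamma(17/5, 55/12)
obs 3: x=-3 → posterior Inverse-Gamma(39/10, 353/24)
obs 4: x=-1 → posterior Inverse-Gamma(22/5, 107/6)
obs 5: x=3/4 → posterior Inverse-Gamma(49/10, 1739/96)
obs 6: x=1 → posterior Inverse-Gamma(27/5, 1751/96)
obs 7: x=-2 → posterior Inverse-Gamma(59/10, 2339/96)
obs 8: x=-2 → posterior Inverse-Gamma(32/5, 2927/96)
obs 9: x=-3 → posterior Inverse-Gamma(69/10, 3899/96)

k = 3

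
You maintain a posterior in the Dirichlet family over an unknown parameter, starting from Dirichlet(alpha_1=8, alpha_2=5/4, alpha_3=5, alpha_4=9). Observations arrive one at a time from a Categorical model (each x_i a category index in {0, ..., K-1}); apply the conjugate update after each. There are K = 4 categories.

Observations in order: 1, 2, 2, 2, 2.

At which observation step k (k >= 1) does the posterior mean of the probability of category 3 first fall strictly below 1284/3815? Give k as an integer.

k = 4

obs 1: x=1 → posterior Dirichlet(8, 9/4, 5, 9)
obs 2: x=2 → posterior Dirichlet(8, 9/4, 6, 9)
obs 3: x=2 → posterior Dirichlet(8, 9/4, 7, 9)
obs 4: x=2 → posterior Dirichlet(8, 9/4, 8, 9)
obs 5: x=2 → posterior Dirichlet(8, 9/4, 9, 9)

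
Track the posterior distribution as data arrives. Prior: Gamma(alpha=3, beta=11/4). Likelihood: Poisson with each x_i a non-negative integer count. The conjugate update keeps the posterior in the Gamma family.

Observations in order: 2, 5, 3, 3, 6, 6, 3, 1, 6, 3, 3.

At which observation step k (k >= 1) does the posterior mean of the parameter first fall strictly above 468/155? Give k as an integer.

k = 6

obs 1: x=2 → posterior Gamma(5, 15/4)
obs 2: x=5 → posterior Gamma(10, 19/4)
obs 3: x=3 → posterior Gamma(13, 23/4)
obs 4: x=3 → posterior Gamma(16, 27/4)
obs 5: x=6 → posterior Gamma(22, 31/4)
obs 6: x=6 → posterior Gamma(28, 35/4)
obs 7: x=3 → posterior Gamma(31, 39/4)
obs 8: x=1 → posterior Gamma(32, 43/4)
obs 9: x=6 → posterior Gamma(38, 47/4)
obs 10: x=3 → posterior Gamma(41, 51/4)
obs 11: x=3 → posterior Gamma(44, 55/4)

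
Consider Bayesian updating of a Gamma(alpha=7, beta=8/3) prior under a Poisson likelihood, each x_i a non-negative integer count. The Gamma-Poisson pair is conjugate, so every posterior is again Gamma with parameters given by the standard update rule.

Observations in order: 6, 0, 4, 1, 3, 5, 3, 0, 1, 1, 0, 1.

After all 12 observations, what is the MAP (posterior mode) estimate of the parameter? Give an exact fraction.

obs 1: x=6 → posterior Gamma(13, 11/3)
obs 2: x=0 → posterior Gamma(13, 14/3)
obs 3: x=4 → posterior Gamma(17, 17/3)
obs 4: x=1 → posterior Gamma(18, 20/3)
obs 5: x=3 → posterior Gamma(21, 23/3)
obs 6: x=5 → posterior Gamma(26, 26/3)
obs 7: x=3 → posterior Gamma(29, 29/3)
obs 8: x=0 → posterior Gamma(29, 32/3)
obs 9: x=1 → posterior Gamma(30, 35/3)
obs 10: x=1 → posterior Gamma(31, 38/3)
obs 11: x=0 → posterior Gamma(31, 41/3)
obs 12: x=1 → posterior Gamma(32, 44/3)

93/44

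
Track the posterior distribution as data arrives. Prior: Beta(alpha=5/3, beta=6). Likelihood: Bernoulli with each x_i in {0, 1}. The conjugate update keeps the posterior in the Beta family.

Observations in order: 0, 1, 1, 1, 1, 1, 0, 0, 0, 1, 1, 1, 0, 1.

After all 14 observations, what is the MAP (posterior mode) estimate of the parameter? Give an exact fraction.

obs 1: x=0 → posterior Beta(5/3, 7)
obs 2: x=1 → posterior Beta(8/3, 7)
obs 3: x=1 → posterior Beta(11/3, 7)
obs 4: x=1 → posterior Beta(14/3, 7)
obs 5: x=1 → posterior Beta(17/3, 7)
obs 6: x=1 → posterior Beta(20/3, 7)
obs 7: x=0 → posterior Beta(20/3, 8)
obs 8: x=0 → posterior Beta(20/3, 9)
obs 9: x=0 → posterior Beta(20/3, 10)
obs 10: x=1 → posterior Beta(23/3, 10)
obs 11: x=1 → posterior Beta(26/3, 10)
obs 12: x=1 → posterior Beta(29/3, 10)
obs 13: x=0 → posterior Beta(29/3, 11)
obs 14: x=1 → posterior Beta(32/3, 11)

29/59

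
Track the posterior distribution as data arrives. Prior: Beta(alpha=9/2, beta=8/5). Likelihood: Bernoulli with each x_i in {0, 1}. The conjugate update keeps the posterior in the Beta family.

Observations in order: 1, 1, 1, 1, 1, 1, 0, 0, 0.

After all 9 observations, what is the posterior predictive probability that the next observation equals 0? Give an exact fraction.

46/151

obs 1: x=1 → posterior Beta(11/2, 8/5)
obs 2: x=1 → posterior Beta(13/2, 8/5)
obs 3: x=1 → posterior Beta(15/2, 8/5)
obs 4: x=1 → posterior Beta(17/2, 8/5)
obs 5: x=1 → posterior Beta(19/2, 8/5)
obs 6: x=1 → posterior Beta(21/2, 8/5)
obs 7: x=0 → posterior Beta(21/2, 13/5)
obs 8: x=0 → posterior Beta(21/2, 18/5)
obs 9: x=0 → posterior Beta(21/2, 23/5)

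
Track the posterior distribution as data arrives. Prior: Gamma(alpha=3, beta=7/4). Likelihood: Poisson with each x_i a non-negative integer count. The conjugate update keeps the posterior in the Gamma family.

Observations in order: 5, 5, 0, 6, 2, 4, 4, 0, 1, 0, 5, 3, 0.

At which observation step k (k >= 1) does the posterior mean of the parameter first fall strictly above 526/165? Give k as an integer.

obs 1: x=5 → posterior Gamma(8, 11/4)
obs 2: x=5 → posterior Gamma(13, 15/4)
obs 3: x=0 → posterior Gamma(13, 19/4)
obs 4: x=6 → posterior Gamma(19, 23/4)
obs 5: x=2 → posterior Gamma(21, 27/4)
obs 6: x=4 → posterior Gamma(25, 31/4)
obs 7: x=4 → posterior Gamma(29, 35/4)
obs 8: x=0 → posterior Gamma(29, 39/4)
obs 9: x=1 → posterior Gamma(30, 43/4)
obs 10: x=0 → posterior Gamma(30, 47/4)
obs 11: x=5 → posterior Gamma(35, 51/4)
obs 12: x=3 → posterior Gamma(38, 55/4)
obs 13: x=0 → posterior Gamma(38, 59/4)

k = 2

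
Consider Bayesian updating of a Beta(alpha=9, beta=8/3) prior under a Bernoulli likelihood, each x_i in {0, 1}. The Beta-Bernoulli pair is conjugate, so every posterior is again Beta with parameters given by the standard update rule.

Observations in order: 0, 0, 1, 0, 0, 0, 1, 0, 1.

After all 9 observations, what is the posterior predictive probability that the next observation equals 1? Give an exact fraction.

18/31

obs 1: x=0 → posterior Beta(9, 11/3)
obs 2: x=0 → posterior Beta(9, 14/3)
obs 3: x=1 → posterior Beta(10, 14/3)
obs 4: x=0 → posterior Beta(10, 17/3)
obs 5: x=0 → posterior Beta(10, 20/3)
obs 6: x=0 → posterior Beta(10, 23/3)
obs 7: x=1 → posterior Beta(11, 23/3)
obs 8: x=0 → posterior Beta(11, 26/3)
obs 9: x=1 → posterior Beta(12, 26/3)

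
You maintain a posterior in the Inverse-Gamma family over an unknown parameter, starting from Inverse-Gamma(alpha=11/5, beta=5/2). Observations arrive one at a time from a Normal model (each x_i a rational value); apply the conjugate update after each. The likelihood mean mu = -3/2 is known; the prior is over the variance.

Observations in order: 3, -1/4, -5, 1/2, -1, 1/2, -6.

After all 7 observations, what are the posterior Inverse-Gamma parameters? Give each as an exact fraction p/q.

alpha=57/10, beta=1081/32

obs 1: x=3 → posterior Inverse-Gamma(27/10, 101/8)
obs 2: x=-1/4 → posterior Inverse-Gamma(16/5, 429/32)
obs 3: x=-5 → posterior Inverse-Gamma(37/10, 625/32)
obs 4: x=1/2 → posterior Inverse-Gamma(21/5, 689/32)
obs 5: x=-1 → posterior Inverse-Gamma(47/10, 693/32)
obs 6: x=1/2 → posterior Inverse-Gamma(26/5, 757/32)
obs 7: x=-6 → posterior Inverse-Gamma(57/10, 1081/32)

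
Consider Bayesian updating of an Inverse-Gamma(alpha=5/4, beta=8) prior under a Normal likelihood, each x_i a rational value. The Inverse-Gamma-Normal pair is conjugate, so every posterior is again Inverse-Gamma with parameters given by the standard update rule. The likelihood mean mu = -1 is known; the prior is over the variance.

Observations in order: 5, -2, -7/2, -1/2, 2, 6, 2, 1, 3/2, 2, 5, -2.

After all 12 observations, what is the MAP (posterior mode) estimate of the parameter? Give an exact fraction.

731/66

obs 1: x=5 → posterior Inverse-Gamma(7/4, 26)
obs 2: x=-2 → posterior Inverse-Gamma(9/4, 53/2)
obs 3: x=-7/2 → posterior Inverse-Gamma(11/4, 237/8)
obs 4: x=-1/2 → posterior Inverse-Gamma(13/4, 119/4)
obs 5: x=2 → posterior Inverse-Gamma(15/4, 137/4)
obs 6: x=6 → posterior Inverse-Gamma(17/4, 235/4)
obs 7: x=2 → posterior Inverse-Gamma(19/4, 253/4)
obs 8: x=1 → posterior Inverse-Gamma(21/4, 261/4)
obs 9: x=3/2 → posterior Inverse-Gamma(23/4, 547/8)
obs 10: x=2 → posterior Inverse-Gamma(25/4, 583/8)
obs 11: x=5 → posterior Inverse-Gamma(27/4, 727/8)
obs 12: x=-2 → posterior Inverse-Gamma(29/4, 731/8)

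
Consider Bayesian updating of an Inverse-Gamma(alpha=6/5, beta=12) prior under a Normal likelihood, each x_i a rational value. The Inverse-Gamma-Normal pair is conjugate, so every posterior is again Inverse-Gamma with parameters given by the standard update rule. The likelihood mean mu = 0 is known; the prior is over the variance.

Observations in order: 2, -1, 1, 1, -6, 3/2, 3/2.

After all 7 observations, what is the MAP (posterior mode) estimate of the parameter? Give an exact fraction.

715/114

obs 1: x=2 → posterior Inverse-Gamma(17/10, 14)
obs 2: x=-1 → posterior Inverse-Gamma(11/5, 29/2)
obs 3: x=1 → posterior Inverse-Gamma(27/10, 15)
obs 4: x=1 → posterior Inverse-Gamma(16/5, 31/2)
obs 5: x=-6 → posterior Inverse-Gamma(37/10, 67/2)
obs 6: x=3/2 → posterior Inverse-Gamma(21/5, 277/8)
obs 7: x=3/2 → posterior Inverse-Gamma(47/10, 143/4)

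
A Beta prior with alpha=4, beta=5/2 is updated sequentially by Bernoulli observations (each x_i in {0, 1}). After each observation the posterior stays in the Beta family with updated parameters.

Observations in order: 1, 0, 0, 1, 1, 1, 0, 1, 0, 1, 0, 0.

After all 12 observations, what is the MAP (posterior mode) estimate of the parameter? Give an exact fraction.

6/11

obs 1: x=1 → posterior Beta(5, 5/2)
obs 2: x=0 → posterior Beta(5, 7/2)
obs 3: x=0 → posterior Beta(5, 9/2)
obs 4: x=1 → posterior Beta(6, 9/2)
obs 5: x=1 → posterior Beta(7, 9/2)
obs 6: x=1 → posterior Beta(8, 9/2)
obs 7: x=0 → posterior Beta(8, 11/2)
obs 8: x=1 → posterior Beta(9, 11/2)
obs 9: x=0 → posterior Beta(9, 13/2)
obs 10: x=1 → posterior Beta(10, 13/2)
obs 11: x=0 → posterior Beta(10, 15/2)
obs 12: x=0 → posterior Beta(10, 17/2)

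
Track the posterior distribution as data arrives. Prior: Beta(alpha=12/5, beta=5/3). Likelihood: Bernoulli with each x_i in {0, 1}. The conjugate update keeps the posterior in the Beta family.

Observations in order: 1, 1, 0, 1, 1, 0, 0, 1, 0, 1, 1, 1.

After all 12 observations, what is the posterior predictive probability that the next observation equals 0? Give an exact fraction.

85/241

obs 1: x=1 → posterior Beta(17/5, 5/3)
obs 2: x=1 → posterior Beta(22/5, 5/3)
obs 3: x=0 → posterior Beta(22/5, 8/3)
obs 4: x=1 → posterior Beta(27/5, 8/3)
obs 5: x=1 → posterior Beta(32/5, 8/3)
obs 6: x=0 → posterior Beta(32/5, 11/3)
obs 7: x=0 → posterior Beta(32/5, 14/3)
obs 8: x=1 → posterior Beta(37/5, 14/3)
obs 9: x=0 → posterior Beta(37/5, 17/3)
obs 10: x=1 → posterior Beta(42/5, 17/3)
obs 11: x=1 → posterior Beta(47/5, 17/3)
obs 12: x=1 → posterior Beta(52/5, 17/3)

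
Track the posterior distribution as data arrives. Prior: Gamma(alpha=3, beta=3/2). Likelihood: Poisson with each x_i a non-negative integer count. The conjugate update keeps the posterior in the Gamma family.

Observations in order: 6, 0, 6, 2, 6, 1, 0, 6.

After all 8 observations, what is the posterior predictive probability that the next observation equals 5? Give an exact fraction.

obs 1: x=6 → posterior Gamma(9, 5/2)
obs 2: x=0 → posterior Gamma(9, 7/2)
obs 3: x=6 → posterior Gamma(15, 9/2)
obs 4: x=2 → posterior Gamma(17, 11/2)
obs 5: x=6 → posterior Gamma(23, 13/2)
obs 6: x=1 → posterior Gamma(24, 15/2)
obs 7: x=0 → posterior Gamma(24, 17/2)
obs 8: x=6 → posterior Gamma(30, 19/2)

684039671782420818748835166206051994544945664/6317628162144566340032680723822794622364199567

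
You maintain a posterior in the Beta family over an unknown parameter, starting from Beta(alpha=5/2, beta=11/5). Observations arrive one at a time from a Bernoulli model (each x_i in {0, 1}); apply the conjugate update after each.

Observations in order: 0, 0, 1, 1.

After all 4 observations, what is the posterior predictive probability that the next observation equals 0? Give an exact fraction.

obs 1: x=0 → posterior Beta(5/2, 16/5)
obs 2: x=0 → posterior Beta(5/2, 21/5)
obs 3: x=1 → posterior Beta(7/2, 21/5)
obs 4: x=1 → posterior Beta(9/2, 21/5)

14/29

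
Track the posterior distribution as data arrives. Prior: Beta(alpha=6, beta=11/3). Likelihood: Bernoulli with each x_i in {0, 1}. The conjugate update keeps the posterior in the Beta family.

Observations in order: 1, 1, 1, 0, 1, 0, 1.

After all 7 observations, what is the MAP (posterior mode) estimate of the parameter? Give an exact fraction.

obs 1: x=1 → posterior Beta(7, 11/3)
obs 2: x=1 → posterior Beta(8, 11/3)
obs 3: x=1 → posterior Beta(9, 11/3)
obs 4: x=0 → posterior Beta(9, 14/3)
obs 5: x=1 → posterior Beta(10, 14/3)
obs 6: x=0 → posterior Beta(10, 17/3)
obs 7: x=1 → posterior Beta(11, 17/3)

15/22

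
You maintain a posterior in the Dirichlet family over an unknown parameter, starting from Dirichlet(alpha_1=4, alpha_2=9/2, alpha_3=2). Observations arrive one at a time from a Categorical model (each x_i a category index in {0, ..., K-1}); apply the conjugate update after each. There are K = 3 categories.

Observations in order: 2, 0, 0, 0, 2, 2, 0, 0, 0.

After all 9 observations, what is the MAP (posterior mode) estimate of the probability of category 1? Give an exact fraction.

7/33

obs 1: x=2 → posterior Dirichlet(4, 9/2, 3)
obs 2: x=0 → posterior Dirichlet(5, 9/2, 3)
obs 3: x=0 → posterior Dirichlet(6, 9/2, 3)
obs 4: x=0 → posterior Dirichlet(7, 9/2, 3)
obs 5: x=2 → posterior Dirichlet(7, 9/2, 4)
obs 6: x=2 → posterior Dirichlet(7, 9/2, 5)
obs 7: x=0 → posterior Dirichlet(8, 9/2, 5)
obs 8: x=0 → posterior Dirichlet(9, 9/2, 5)
obs 9: x=0 → posterior Dirichlet(10, 9/2, 5)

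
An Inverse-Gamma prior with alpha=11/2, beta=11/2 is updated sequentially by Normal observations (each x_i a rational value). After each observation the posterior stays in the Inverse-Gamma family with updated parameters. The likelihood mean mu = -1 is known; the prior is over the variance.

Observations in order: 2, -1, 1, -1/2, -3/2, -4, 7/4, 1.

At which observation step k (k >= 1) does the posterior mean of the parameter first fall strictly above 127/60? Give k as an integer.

k = 6

obs 1: x=2 → posterior Inverse-Gamma(6, 10)
obs 2: x=-1 → posterior Inverse-Gamma(13/2, 10)
obs 3: x=1 → posterior Inverse-Gamma(7, 12)
obs 4: x=-1/2 → posterior Inverse-Gamma(15/2, 97/8)
obs 5: x=-3/2 → posterior Inverse-Gamma(8, 49/4)
obs 6: x=-4 → posterior Inverse-Gamma(17/2, 67/4)
obs 7: x=7/4 → posterior Inverse-Gamma(9, 657/32)
obs 8: x=1 → posterior Inverse-Gamma(19/2, 721/32)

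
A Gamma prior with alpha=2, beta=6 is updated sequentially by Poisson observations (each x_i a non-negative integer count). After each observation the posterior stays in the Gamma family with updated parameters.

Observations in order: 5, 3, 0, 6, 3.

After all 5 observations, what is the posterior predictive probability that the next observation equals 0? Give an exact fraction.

61159090448414546291/319479999370622926848

obs 1: x=5 → posterior Gamma(7, 7)
obs 2: x=3 → posterior Gamma(10, 8)
obs 3: x=0 → posterior Gamma(10, 9)
obs 4: x=6 → posterior Gamma(16, 10)
obs 5: x=3 → posterior Gamma(19, 11)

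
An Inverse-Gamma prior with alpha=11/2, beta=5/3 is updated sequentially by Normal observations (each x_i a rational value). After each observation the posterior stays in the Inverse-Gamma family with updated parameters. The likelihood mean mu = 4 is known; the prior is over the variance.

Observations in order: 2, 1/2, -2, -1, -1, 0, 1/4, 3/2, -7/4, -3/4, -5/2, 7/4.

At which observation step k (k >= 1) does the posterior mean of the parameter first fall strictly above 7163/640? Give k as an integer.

obs 1: x=2 → posterior Inverse-Gamma(6, 11/3)
obs 2: x=1/2 → posterior Inverse-Gamma(13/2, 235/24)
obs 3: x=-2 → posterior Inverse-Gamma(7, 667/24)
obs 4: x=-1 → posterior Inverse-Gamma(15/2, 967/24)
obs 5: x=-1 → posterior Inverse-Gamma(8, 1267/24)
obs 6: x=0 → posterior Inverse-Gamma(17/2, 1459/24)
obs 7: x=1/4 → posterior Inverse-Gamma(9, 6511/96)
obs 8: x=3/2 → posterior Inverse-Gamma(19/2, 6811/96)
obs 9: x=-7/4 → posterior Inverse-Gamma(10, 4199/48)
obs 10: x=-3/4 → posterior Inverse-Gamma(21/2, 9481/96)
obs 11: x=-5/2 → posterior Inverse-Gamma(11, 11509/96)
obs 12: x=7/4 → posterior Inverse-Gamma(23/2, 1469/12)

k = 11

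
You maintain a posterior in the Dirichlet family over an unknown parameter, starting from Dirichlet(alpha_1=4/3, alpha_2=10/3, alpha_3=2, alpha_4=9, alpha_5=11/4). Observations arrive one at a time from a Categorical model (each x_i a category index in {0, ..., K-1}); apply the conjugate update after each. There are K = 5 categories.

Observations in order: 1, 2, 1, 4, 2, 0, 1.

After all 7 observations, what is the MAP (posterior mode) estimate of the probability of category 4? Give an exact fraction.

obs 1: x=1 → posterior Dirichlet(4/3, 13/3, 2, 9, 11/4)
obs 2: x=2 → posterior Dirichlet(4/3, 13/3, 3, 9, 11/4)
obs 3: x=1 → posterior Dirichlet(4/3, 16/3, 3, 9, 11/4)
obs 4: x=4 → posterior Dirichlet(4/3, 16/3, 3, 9, 15/4)
obs 5: x=2 → posterior Dirichlet(4/3, 16/3, 4, 9, 15/4)
obs 6: x=0 → posterior Dirichlet(7/3, 16/3, 4, 9, 15/4)
obs 7: x=1 → posterior Dirichlet(7/3, 19/3, 4, 9, 15/4)

33/245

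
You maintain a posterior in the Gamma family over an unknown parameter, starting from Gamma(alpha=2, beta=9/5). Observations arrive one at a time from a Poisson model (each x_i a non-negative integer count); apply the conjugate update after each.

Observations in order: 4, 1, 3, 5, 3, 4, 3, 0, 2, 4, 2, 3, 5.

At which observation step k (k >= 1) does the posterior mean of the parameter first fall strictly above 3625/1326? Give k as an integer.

k = 6

obs 1: x=4 → posterior Gamma(6, 14/5)
obs 2: x=1 → posterior Gamma(7, 19/5)
obs 3: x=3 → posterior Gamma(10, 24/5)
obs 4: x=5 → posterior Gamma(15, 29/5)
obs 5: x=3 → posterior Gamma(18, 34/5)
obs 6: x=4 → posterior Gamma(22, 39/5)
obs 7: x=3 → posterior Gamma(25, 44/5)
obs 8: x=0 → posterior Gamma(25, 49/5)
obs 9: x=2 → posterior Gamma(27, 54/5)
obs 10: x=4 → posterior Gamma(31, 59/5)
obs 11: x=2 → posterior Gamma(33, 64/5)
obs 12: x=3 → posterior Gamma(36, 69/5)
obs 13: x=5 → posterior Gamma(41, 74/5)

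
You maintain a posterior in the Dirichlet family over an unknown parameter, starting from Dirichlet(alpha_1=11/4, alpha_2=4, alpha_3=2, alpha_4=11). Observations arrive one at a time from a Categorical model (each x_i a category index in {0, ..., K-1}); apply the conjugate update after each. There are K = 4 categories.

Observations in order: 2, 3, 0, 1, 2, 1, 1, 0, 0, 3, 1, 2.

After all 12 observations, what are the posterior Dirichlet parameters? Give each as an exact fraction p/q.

alpha_1=23/4, alpha_2=8, alpha_3=5, alpha_4=13

obs 1: x=2 → posterior Dirichlet(11/4, 4, 3, 11)
obs 2: x=3 → posterior Dirichlet(11/4, 4, 3, 12)
obs 3: x=0 → posterior Dirichlet(15/4, 4, 3, 12)
obs 4: x=1 → posterior Dirichlet(15/4, 5, 3, 12)
obs 5: x=2 → posterior Dirichlet(15/4, 5, 4, 12)
obs 6: x=1 → posterior Dirichlet(15/4, 6, 4, 12)
obs 7: x=1 → posterior Dirichlet(15/4, 7, 4, 12)
obs 8: x=0 → posterior Dirichlet(19/4, 7, 4, 12)
obs 9: x=0 → posterior Dirichlet(23/4, 7, 4, 12)
obs 10: x=3 → posterior Dirichlet(23/4, 7, 4, 13)
obs 11: x=1 → posterior Dirichlet(23/4, 8, 4, 13)
obs 12: x=2 → posterior Dirichlet(23/4, 8, 5, 13)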